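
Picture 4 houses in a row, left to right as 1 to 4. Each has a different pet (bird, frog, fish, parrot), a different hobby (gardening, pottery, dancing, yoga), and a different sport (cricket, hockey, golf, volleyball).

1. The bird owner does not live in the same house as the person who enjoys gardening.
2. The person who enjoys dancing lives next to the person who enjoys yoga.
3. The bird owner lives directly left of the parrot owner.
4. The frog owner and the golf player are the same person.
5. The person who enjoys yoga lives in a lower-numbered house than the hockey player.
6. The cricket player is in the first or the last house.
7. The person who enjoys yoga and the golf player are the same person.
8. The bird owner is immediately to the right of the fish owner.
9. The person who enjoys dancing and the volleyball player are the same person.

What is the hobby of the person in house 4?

gardening

House 4 pet: only parrot fits.
Clue 3: the bird owner is in house 3.
From clue 8, the fish owner must be in house 2.
The only pet still possible for house 1 is frog.
Clue 4 places the golf player in house 1.
The person who enjoys yoga is in house 1 (clue 7).
The person who enjoys dancing is in house 2 (clue 2).
Clue 9 places the volleyball player in house 2.
So house 3 gets pottery for hobby.
That leaves gardening as the hobby for house 4.
That leaves hockey as the sport for house 3.
House 4 sport: only cricket fits.
So: house 1 = frog/yoga/golf, house 2 = fish/dancing/volleyball, house 3 = bird/pottery/hockey, house 4 = parrot/gardening/cricket.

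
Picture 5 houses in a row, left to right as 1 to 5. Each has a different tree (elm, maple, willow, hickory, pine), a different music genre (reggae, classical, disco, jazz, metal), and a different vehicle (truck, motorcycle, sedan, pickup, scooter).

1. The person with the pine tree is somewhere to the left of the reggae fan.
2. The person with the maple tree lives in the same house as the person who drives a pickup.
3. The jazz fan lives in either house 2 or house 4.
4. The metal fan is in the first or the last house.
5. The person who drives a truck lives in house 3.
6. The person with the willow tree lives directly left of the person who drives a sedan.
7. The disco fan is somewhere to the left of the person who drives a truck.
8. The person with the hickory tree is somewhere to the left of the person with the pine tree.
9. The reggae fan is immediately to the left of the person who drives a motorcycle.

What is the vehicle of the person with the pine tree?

truck

The person who drives a truck is in house 3 (clue 5).
The person with the hickory tree is narrowed to house 1 or 2; consider each.
Placing it in house 1 leads to a contradiction, so it's in house 2.
By clue 8, the person with the pine tree is in house 3.
By clue 1, the reggae fan is in house 4.
The person who drives a motorcycle is in house 5 (clue 9).
That leaves jazz as the music genre for house 2.
House 3's music genre must be classical (nothing else left).
So house 5 gets metal for music genre.
House 2 vehicle: only sedan fits.
By clue 6, the person with the willow tree is in house 1.
That leaves elm as the tree for house 5.
House 1 music genre: only disco fits.
Clue 2 places the person who drives a pickup in house 4.
The only tree still possible for house 4 is maple.
House 1 vehicle: only scooter fits.
So: house 1 = willow/disco/scooter, house 2 = hickory/jazz/sedan, house 3 = pine/classical/truck, house 4 = maple/reggae/pickup, house 5 = elm/metal/motorcycle.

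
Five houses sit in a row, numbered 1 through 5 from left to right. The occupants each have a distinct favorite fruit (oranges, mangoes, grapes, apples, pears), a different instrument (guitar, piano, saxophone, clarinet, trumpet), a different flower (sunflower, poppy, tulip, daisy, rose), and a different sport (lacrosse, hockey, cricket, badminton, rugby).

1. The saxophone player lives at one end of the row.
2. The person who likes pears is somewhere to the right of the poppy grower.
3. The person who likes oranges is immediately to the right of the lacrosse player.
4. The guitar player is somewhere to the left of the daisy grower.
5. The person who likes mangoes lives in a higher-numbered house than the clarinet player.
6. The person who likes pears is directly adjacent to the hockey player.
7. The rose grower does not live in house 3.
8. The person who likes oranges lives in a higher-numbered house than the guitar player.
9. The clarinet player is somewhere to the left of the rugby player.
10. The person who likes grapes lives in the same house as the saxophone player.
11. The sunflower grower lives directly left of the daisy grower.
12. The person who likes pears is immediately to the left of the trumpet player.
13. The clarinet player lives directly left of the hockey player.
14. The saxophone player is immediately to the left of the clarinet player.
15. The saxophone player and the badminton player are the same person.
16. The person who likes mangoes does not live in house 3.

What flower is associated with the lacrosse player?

Clue 14: the saxophone player is in house 1.
The clarinet player is in house 2 (clue 14).
Clue 15 places the badminton player in house 1.
From clue 10, the person who likes grapes must be in house 1.
Clue 13: the hockey player is in house 3.
By clue 3, the person who likes oranges is in house 5.
Clue 3 places the lacrosse player in house 4.
The only favorite fruit still possible for house 2 is pears.
House 3 favorite fruit: only apples fits.
That leaves mangoes as the favorite fruit for house 4.
So house 2 gets cricket for sport.
The only sport still possible for house 5 is rugby.
Clue 2: the poppy grower is in house 1.
The trumpet player is in house 3 (clue 12).
House 5 instrument: only piano fits.
The daisy grower is in house 5 (clue 4).
The sunflower grower is in house 4 (clue 11).
House 4's instrument must be guitar (nothing else left).
House 2 flower: only rose fits.
The only flower still possible for house 3 is tulip.
So: house 1 = grapes/saxophone/poppy/badminton, house 2 = pears/clarinet/rose/cricket, house 3 = apples/trumpet/tulip/hockey, house 4 = mangoes/guitar/sunflower/lacrosse, house 5 = oranges/piano/daisy/rugby.

sunflower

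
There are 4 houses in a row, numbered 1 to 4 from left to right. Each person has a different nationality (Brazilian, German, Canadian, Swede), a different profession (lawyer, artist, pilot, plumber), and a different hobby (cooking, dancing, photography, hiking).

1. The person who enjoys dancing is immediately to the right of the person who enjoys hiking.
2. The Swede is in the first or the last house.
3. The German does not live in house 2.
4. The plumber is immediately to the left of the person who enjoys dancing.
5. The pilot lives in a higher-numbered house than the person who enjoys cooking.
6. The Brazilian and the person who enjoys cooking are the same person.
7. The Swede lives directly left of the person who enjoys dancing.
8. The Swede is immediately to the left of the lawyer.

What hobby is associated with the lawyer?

By clue 7, the Swede is in house 1.
Clue 7: the person who enjoys dancing is in house 2.
Clue 8 places the lawyer in house 2.
So house 4 gets photography for hobby.
Clue 1 places the person who enjoys hiking in house 1.
The plumber is in house 1 (clue 4).
The Brazilian is in house 3 (clue 6).
The person who enjoys cooking is in house 3 (clue 6).
That leaves Canadian as the nationality for house 2.
House 4's nationality must be German (nothing else left).
By clue 5, the pilot is in house 4.
That leaves artist as the profession for house 3.
So: house 1 = Swede/plumber/hiking, house 2 = Canadian/lawyer/dancing, house 3 = Brazilian/artist/cooking, house 4 = German/pilot/photography.

dancing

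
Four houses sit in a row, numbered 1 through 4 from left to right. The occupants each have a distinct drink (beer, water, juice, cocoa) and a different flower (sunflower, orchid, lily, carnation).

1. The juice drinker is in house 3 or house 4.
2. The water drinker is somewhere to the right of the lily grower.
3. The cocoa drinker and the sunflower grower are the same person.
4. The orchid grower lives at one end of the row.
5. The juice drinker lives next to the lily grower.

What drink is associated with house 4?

The juice drinker is narrowed to house 3 or 4; consider each.
Placing it in house 4 leads to a contradiction, so it's in house 3.
Clue 5 places the lily grower in house 2.
The only drink still possible for house 1 is cocoa.
House 2's drink must be beer (nothing else left).
So house 4 gets water for drink.
That leaves carnation as the flower for house 3.
From clue 3, the sunflower grower must be in house 1.
That leaves orchid as the flower for house 4.
So: house 1 = cocoa/sunflower, house 2 = beer/lily, house 3 = juice/carnation, house 4 = water/orchid.

water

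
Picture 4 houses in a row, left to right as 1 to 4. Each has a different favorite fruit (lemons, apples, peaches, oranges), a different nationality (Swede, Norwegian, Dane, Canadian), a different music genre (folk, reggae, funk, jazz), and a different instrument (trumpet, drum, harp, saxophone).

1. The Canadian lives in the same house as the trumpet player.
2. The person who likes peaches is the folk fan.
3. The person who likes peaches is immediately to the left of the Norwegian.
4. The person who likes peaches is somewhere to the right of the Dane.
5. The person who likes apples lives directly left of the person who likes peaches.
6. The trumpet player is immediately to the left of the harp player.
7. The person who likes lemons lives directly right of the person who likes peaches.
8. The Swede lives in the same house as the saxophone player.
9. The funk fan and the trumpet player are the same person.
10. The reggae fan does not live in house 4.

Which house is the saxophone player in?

3

The only music genre still possible for house 4 is jazz.
The person who likes apples is narrowed to house 1 or 2; consider each.
Placing it in house 1 leads to a contradiction, so it's in house 2.
The person who likes peaches is in house 3 (clue 5).
The person who likes lemons is in house 4 (clue 7).
The only favorite fruit still possible for house 1 is oranges.
By clue 2, the folk fan is in house 3.
From clue 3, the Norwegian must be in house 4.
So house 3 gets Swede for nationality.
So house 4 gets drum for instrument.
From clue 8, the saxophone player must be in house 3.
The only instrument still possible for house 1 is trumpet.
So house 2 gets harp for instrument.
Clue 1: the Canadian is in house 1.
The funk fan is in house 1 (clue 9).
That leaves Dane as the nationality for house 2.
House 2 music genre: only reggae fits.
So: house 1 = oranges/Canadian/funk/trumpet, house 2 = apples/Dane/reggae/harp, house 3 = peaches/Swede/folk/saxophone, house 4 = lemons/Norwegian/jazz/drum.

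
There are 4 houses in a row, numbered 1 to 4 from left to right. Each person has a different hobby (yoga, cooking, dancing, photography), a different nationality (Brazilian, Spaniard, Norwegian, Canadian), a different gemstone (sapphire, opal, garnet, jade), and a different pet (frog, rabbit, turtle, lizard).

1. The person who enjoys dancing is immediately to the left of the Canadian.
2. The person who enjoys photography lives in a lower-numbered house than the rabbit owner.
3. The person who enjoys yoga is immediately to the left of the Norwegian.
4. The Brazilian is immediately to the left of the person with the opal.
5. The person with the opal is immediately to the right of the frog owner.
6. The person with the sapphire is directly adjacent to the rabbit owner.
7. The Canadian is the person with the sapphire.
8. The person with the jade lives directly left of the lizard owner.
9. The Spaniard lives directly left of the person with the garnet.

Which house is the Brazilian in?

1

That leaves cooking as the hobby for house 4.
House 1 gemstone: only jade fits.
The lizard owner is in house 2 (clue 8).
The Brazilian is narrowed to house 1 or 3; consider each.
Placing it in house 3 leads to a contradiction, so it's in house 1.
The person with the opal is in house 2 (clue 4).
The frog owner is in house 1 (clue 5).
The person who enjoys dancing is narrowed to house 2 or 3; consider each.
Placing it in house 2 leads to a contradiction, so it's in house 3.
The Canadian is in house 4 (clue 1).
By clue 7, the person with the sapphire is in house 4.
The only gemstone still possible for house 3 is garnet.
Clue 6: the rabbit owner is in house 3.
Clue 9 places the Spaniard in house 2.
House 3's nationality must be Norwegian (nothing else left).
House 4 pet: only turtle fits.
Clue 3 places the person who enjoys yoga in house 2.
The only hobby still possible for house 1 is photography.
So: house 1 = photography/Brazilian/jade/frog, house 2 = yoga/Spaniard/opal/lizard, house 3 = dancing/Norwegian/garnet/rabbit, house 4 = cooking/Canadian/sapphire/turtle.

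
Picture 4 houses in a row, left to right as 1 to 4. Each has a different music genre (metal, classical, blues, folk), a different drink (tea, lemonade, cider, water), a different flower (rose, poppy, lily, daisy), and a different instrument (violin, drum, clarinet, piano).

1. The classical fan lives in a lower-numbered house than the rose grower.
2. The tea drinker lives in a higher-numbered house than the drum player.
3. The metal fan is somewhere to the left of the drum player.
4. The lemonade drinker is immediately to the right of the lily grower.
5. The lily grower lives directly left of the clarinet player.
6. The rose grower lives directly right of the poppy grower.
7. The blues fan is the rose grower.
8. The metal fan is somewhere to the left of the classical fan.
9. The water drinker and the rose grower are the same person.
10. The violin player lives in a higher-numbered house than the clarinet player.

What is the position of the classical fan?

That leaves cider as the drink for house 1.
House 1 instrument: only piano fits.
So house 4 gets violin for instrument.
That leaves lemonade as the drink for house 2.
Clue 4 places the lily grower in house 1.
By clue 5, the clarinet player is in house 2.
That leaves drum as the instrument for house 3.
Clue 2 places the tea drinker in house 4.
House 3 drink: only water fits.
Clue 9 places the rose grower in house 3.
House 2 flower: only poppy fits.
So house 4 gets daisy for flower.
By clue 1, the classical fan is in house 2.
Clue 7: the blues fan is in house 3.
Clue 8 places the metal fan in house 1.
House 4 music genre: only folk fits.
So: house 1 = metal/cider/lily/piano, house 2 = classical/lemonade/poppy/clarinet, house 3 = blues/water/rose/drum, house 4 = folk/tea/daisy/violin.

2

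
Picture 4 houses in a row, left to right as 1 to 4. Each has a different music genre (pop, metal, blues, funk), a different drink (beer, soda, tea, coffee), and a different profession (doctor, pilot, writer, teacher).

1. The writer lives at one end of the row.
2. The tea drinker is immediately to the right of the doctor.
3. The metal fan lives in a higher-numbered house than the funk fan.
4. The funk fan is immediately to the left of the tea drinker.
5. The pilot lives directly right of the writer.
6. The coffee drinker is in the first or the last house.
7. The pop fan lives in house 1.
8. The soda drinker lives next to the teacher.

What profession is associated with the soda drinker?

The pilot is in house 2 (clue 5).
Clue 5: the writer is in house 1.
From clue 7, the pop fan must be in house 1.
That leaves teacher as the profession for house 4.
From clue 2, the tea drinker must be in house 4.
The funk fan is in house 3 (clue 4).
Clue 8: the soda drinker is in house 3.
The only music genre still possible for house 2 is blues.
The only music genre still possible for house 4 is metal.
House 1 drink: only coffee fits.
That leaves beer as the drink for house 2.
So house 3 gets doctor for profession.
So: house 1 = pop/coffee/writer, house 2 = blues/beer/pilot, house 3 = funk/soda/doctor, house 4 = metal/tea/teacher.

doctor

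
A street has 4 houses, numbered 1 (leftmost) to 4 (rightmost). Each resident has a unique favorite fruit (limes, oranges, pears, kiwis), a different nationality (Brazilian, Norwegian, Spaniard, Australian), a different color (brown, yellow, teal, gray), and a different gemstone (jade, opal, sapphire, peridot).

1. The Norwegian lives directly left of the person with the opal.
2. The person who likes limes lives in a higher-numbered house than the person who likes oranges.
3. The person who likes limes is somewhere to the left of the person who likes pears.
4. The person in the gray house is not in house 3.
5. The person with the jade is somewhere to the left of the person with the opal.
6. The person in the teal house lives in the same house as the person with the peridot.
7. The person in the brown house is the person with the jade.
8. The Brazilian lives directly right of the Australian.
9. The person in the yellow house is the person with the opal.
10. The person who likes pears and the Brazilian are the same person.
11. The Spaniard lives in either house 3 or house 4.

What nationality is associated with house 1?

That leaves Norwegian as the nationality for house 1.
House 2 nationality: only Australian fits.
The person with the opal is in house 2 (clue 1).
Clue 5 places the person with the jade in house 1.
Clue 7 places the person in the brown house in house 1.
Clue 8 places the Brazilian in house 3.
Clue 9: the person in the yellow house is in house 2.
From clue 10, the person who likes pears must be in house 3.
House 4 favorite fruit: only kiwis fits.
The only nationality still possible for house 4 is Spaniard.
The only color still possible for house 3 is teal.
So house 4 gets gray for color.
The person who likes oranges is in house 1 (clue 2).
The person with the peridot is in house 3 (clue 6).
That leaves limes as the favorite fruit for house 2.
So house 4 gets sapphire for gemstone.
So: house 1 = oranges/Norwegian/brown/jade, house 2 = limes/Australian/yellow/opal, house 3 = pears/Brazilian/teal/peridot, house 4 = kiwis/Spaniard/gray/sapphire.

Norwegian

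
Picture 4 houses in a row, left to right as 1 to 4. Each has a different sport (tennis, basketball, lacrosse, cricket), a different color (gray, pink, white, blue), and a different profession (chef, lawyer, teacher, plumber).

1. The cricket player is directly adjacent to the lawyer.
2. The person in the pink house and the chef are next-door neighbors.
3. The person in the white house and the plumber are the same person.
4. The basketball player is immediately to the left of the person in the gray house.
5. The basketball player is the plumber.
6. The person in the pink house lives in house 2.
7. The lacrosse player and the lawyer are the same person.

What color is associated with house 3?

white

Clue 6 places the person in the pink house in house 2.
The basketball player is in house 3 (clue 5).
From clue 5, the plumber must be in house 3.
Clue 3: the person in the white house is in house 3.
Clue 4 places the person in the gray house in house 4.
The only sport still possible for house 4 is tennis.
The only color still possible for house 1 is blue.
The only profession still possible for house 1 is chef.
House 2's profession must be lawyer (nothing else left).
That leaves teacher as the profession for house 4.
From clue 1, the cricket player must be in house 1.
Clue 7: the lacrosse player is in house 2.
So: house 1 = cricket/blue/chef, house 2 = lacrosse/pink/lawyer, house 3 = basketball/white/plumber, house 4 = tennis/gray/teacher.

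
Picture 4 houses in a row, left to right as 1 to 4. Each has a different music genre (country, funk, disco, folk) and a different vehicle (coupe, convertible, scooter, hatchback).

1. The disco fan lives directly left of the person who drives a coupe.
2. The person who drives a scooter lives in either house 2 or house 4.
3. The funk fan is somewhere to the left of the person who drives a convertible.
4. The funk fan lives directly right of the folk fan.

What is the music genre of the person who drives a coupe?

country

House 4's music genre must be country (nothing else left).
House 1 vehicle: only hatchback fits.
The folk fan is narrowed to house 1 or 2; consider each.
Placing it in house 2 leads to a contradiction, so it's in house 1.
Clue 4 places the funk fan in house 2.
The only music genre still possible for house 3 is disco.
Clue 1: the person who drives a coupe is in house 4.
So house 2 gets scooter for vehicle.
The only vehicle still possible for house 3 is convertible.
So: house 1 = folk/hatchback, house 2 = funk/scooter, house 3 = disco/convertible, house 4 = country/coupe.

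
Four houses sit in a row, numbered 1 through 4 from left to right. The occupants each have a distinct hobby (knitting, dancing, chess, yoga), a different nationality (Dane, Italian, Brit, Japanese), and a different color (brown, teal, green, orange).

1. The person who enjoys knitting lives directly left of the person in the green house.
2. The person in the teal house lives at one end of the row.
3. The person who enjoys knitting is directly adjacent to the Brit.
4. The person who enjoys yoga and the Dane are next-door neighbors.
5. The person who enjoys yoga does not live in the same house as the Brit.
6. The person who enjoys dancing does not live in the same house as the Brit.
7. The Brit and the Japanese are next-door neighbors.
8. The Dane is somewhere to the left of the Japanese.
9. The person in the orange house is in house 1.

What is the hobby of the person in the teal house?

dancing

Clue 9 places the person in the orange house in house 1.
The only color still possible for house 4 is teal.
The person who enjoys knitting is narrowed to house 1 or 2; consider each.
Placing it in house 1 leads to a contradiction, so it's in house 2.
By clue 1, the person in the green house is in house 3.
So house 2 gets brown for color.
Clue 8: the Japanese is in house 4.
Clue 7 places the Brit in house 3.
So house 1 gets Italian for nationality.
That leaves Dane as the nationality for house 2.
From clue 5, the person who enjoys yoga must be in house 1.
That leaves chess as the hobby for house 3.
House 4 hobby: only dancing fits.
So: house 1 = yoga/Italian/orange, house 2 = knitting/Dane/brown, house 3 = chess/Brit/green, house 4 = dancing/Japanese/teal.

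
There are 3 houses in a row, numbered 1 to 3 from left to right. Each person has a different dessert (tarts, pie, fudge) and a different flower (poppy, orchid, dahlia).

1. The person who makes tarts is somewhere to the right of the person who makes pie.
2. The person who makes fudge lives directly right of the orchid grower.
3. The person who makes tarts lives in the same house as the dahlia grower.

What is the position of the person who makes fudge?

So house 1 gets pie for dessert.
The person who makes fudge is narrowed to house 2 or 3; consider each.
Placing it in house 3 leads to a contradiction, so it's in house 2.
From clue 2, the orchid grower must be in house 1.
The only dessert still possible for house 3 is tarts.
Clue 3: the dahlia grower is in house 3.
House 2 flower: only poppy fits.
So: house 1 = pie/orchid, house 2 = fudge/poppy, house 3 = tarts/dahlia.

2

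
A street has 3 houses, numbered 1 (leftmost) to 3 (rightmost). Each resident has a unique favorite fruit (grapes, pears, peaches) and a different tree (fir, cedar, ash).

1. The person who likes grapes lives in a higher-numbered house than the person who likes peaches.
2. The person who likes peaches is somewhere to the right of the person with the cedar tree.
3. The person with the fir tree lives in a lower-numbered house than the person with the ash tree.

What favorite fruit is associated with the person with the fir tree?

peaches

The person who likes peaches is in house 2 (clue 2).
From clue 2, the person with the cedar tree must be in house 1.
That leaves pears as the favorite fruit for house 1.
House 3 favorite fruit: only grapes fits.
The only tree still possible for house 3 is ash.
House 2's tree must be fir (nothing else left).
So: house 1 = pears/cedar, house 2 = peaches/fir, house 3 = grapes/ash.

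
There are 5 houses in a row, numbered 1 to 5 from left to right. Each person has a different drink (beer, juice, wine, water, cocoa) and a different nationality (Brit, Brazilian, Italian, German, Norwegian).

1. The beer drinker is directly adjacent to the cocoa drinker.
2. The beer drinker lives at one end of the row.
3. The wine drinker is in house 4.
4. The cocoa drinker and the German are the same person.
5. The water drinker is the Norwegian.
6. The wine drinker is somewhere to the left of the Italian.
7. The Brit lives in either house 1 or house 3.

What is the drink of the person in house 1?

beer

Clue 3: the wine drinker is in house 4.
The Italian is in house 5 (clue 6).
From clue 1, the beer drinker must be in house 1.
Clue 1 places the cocoa drinker in house 2.
By clue 4, the German is in house 2.
That leaves juice as the drink for house 5.
So house 4 gets Brazilian for nationality.
By clue 5, the Norwegian is in house 3.
House 3 drink: only water fits.
House 1's nationality must be Brit (nothing else left).
So: house 1 = beer/Brit, house 2 = cocoa/German, house 3 = water/Norwegian, house 4 = wine/Brazilian, house 5 = juice/Italian.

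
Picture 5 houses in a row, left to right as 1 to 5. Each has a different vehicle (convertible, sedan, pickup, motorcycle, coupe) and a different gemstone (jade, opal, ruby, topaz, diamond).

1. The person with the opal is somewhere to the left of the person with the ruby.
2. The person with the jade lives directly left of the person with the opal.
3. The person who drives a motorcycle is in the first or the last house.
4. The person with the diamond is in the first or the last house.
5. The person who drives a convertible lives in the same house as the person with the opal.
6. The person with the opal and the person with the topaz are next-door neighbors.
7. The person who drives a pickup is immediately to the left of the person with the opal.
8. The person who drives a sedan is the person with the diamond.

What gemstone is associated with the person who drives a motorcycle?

The person who drives a motorcycle is narrowed to house 1 or 5; consider each.
Placing it in house 1 leads to a contradiction, so it's in house 5.
By clue 8, the person with the diamond is in house 1.
House 1 vehicle: only sedan fits.
The person who drives a convertible is narrowed to house 3 or 4; consider each.
Placing it in house 4 leads to a contradiction, so it's in house 3.
Clue 5 places the person with the opal in house 3.
Clue 7 places the person who drives a pickup in house 2.
House 4 vehicle: only coupe fits.
So house 5 gets ruby for gemstone.
The only gemstone still possible for house 2 is jade.
That leaves topaz as the gemstone for house 4.
So: house 1 = sedan/diamond, house 2 = pickup/jade, house 3 = convertible/opal, house 4 = coupe/topaz, house 5 = motorcycle/ruby.

ruby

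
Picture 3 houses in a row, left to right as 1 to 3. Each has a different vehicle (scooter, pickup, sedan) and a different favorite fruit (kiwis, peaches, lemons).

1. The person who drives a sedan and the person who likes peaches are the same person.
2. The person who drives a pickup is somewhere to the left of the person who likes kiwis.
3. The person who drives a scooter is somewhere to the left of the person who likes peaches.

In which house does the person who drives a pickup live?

1

So house 3 gets sedan for vehicle.
House 1's favorite fruit must be lemons (nothing else left).
The person who likes peaches is in house 3 (clue 1).
House 2's favorite fruit must be kiwis (nothing else left).
Clue 2 places the person who drives a pickup in house 1.
The only vehicle still possible for house 2 is scooter.
So: house 1 = pickup/lemons, house 2 = scooter/kiwis, house 3 = sedan/peaches.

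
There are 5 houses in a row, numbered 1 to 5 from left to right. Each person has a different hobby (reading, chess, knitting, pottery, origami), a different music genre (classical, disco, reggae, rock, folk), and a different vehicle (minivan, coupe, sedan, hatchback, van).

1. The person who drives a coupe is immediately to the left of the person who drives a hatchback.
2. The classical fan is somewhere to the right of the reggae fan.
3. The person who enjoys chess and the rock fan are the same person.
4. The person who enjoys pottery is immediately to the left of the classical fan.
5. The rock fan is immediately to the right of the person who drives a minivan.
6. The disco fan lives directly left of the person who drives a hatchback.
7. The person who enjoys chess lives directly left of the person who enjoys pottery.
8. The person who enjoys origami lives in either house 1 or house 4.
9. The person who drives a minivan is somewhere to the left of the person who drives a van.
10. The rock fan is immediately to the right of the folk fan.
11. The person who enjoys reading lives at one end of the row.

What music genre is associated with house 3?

rock

So house 5 gets classical for music genre.
Clue 4: the person who enjoys pottery is in house 4.
By clue 7, the person who enjoys chess is in house 3.
That leaves origami as the hobby for house 1.
That leaves knitting as the hobby for house 2.
House 5 hobby: only reading fits.
From clue 3, the rock fan must be in house 3.
Clue 5 places the person who drives a minivan in house 2.
The folk fan is in house 2 (clue 10).
The disco fan is in house 4 (clue 6).
Clue 6: the person who drives a hatchback is in house 5.
House 1 music genre: only reggae fits.
House 1's vehicle must be sedan (nothing else left).
From clue 1, the person who drives a coupe must be in house 4.
House 3's vehicle must be van (nothing else left).
So: house 1 = origami/reggae/sedan, house 2 = knitting/folk/minivan, house 3 = chess/rock/van, house 4 = pottery/disco/coupe, house 5 = reading/classical/hatchback.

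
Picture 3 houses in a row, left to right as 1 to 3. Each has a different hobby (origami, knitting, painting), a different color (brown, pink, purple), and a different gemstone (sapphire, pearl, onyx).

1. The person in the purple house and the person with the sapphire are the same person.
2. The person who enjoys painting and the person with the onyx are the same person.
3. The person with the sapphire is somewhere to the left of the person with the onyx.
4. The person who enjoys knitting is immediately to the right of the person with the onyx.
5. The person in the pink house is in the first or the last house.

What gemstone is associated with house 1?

The person who enjoys knitting is in house 3 (clue 4).
The person with the onyx is in house 2 (clue 4).
So house 3 gets pearl for gemstone.
Clue 1: the person in the purple house is in house 1.
By clue 2, the person who enjoys painting is in house 2.
House 1's hobby must be origami (nothing else left).
House 2's color must be brown (nothing else left).
House 3's color must be pink (nothing else left).
House 1's gemstone must be sapphire (nothing else left).
So: house 1 = origami/purple/sapphire, house 2 = painting/brown/onyx, house 3 = knitting/pink/pearl.

sapphire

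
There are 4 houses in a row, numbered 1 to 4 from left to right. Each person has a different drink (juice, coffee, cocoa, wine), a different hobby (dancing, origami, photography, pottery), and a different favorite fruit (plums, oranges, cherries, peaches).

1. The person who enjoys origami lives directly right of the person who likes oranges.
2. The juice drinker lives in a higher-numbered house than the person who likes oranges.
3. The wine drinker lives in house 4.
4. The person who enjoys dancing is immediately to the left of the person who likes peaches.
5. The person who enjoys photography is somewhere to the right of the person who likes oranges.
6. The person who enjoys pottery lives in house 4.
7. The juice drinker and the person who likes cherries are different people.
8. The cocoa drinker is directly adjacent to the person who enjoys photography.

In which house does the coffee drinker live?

1

Clue 3 places the wine drinker in house 4.
By clue 6, the person who enjoys pottery is in house 4.
House 1 hobby: only dancing fits.
By clue 4, the person who likes peaches is in house 2.
The person who enjoys origami is in house 2 (clue 1).
The only hobby still possible for house 3 is photography.
House 1 favorite fruit: only oranges fits.
From clue 8, the cocoa drinker must be in house 2.
House 1 drink: only coffee fits.
House 3's drink must be juice (nothing else left).
By clue 7, the person who likes cherries is in house 4.
So house 3 gets plums for favorite fruit.
So: house 1 = coffee/dancing/oranges, house 2 = cocoa/origami/peaches, house 3 = juice/photography/plums, house 4 = wine/pottery/cherries.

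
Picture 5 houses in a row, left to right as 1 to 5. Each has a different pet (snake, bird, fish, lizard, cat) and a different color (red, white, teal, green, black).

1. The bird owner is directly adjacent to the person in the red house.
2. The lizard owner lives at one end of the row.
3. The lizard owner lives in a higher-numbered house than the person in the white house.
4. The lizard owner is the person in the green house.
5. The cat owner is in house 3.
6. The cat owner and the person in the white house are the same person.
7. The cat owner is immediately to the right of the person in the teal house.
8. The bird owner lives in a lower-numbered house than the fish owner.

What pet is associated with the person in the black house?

fish

By clue 3, the lizard owner is in house 5.
Clue 4 places the person in the green house in house 5.
Clue 5 places the cat owner in house 3.
The person in the white house is in house 3 (clue 6).
The person in the teal house is in house 2 (clue 7).
By clue 1, the bird owner is in house 2.
From clue 1, the person in the red house must be in house 1.
By clue 8, the fish owner is in house 4.
So house 1 gets snake for pet.
The only color still possible for house 4 is black.
So: house 1 = snake/red, house 2 = bird/teal, house 3 = cat/white, house 4 = fish/black, house 5 = lizard/green.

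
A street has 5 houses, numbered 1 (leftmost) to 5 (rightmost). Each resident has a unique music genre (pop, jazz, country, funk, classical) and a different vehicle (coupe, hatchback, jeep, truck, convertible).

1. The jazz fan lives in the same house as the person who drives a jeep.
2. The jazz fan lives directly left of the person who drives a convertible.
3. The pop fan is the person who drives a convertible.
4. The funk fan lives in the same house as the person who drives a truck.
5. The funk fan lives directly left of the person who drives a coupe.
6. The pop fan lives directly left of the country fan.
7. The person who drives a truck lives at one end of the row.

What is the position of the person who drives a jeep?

3

The funk fan is in house 1 (clue 4).
By clue 4, the person who drives a truck is in house 1.
From clue 5, the person who drives a coupe must be in house 2.
House 5's vehicle must be hatchback (nothing else left).
By clue 2, the jazz fan is in house 3.
Clue 2: the person who drives a convertible is in house 4.
The pop fan is in house 4 (clue 3).
By clue 6, the country fan is in house 5.
That leaves classical as the music genre for house 2.
That leaves jeep as the vehicle for house 3.
So: house 1 = funk/truck, house 2 = classical/coupe, house 3 = jazz/jeep, house 4 = pop/convertible, house 5 = country/hatchback.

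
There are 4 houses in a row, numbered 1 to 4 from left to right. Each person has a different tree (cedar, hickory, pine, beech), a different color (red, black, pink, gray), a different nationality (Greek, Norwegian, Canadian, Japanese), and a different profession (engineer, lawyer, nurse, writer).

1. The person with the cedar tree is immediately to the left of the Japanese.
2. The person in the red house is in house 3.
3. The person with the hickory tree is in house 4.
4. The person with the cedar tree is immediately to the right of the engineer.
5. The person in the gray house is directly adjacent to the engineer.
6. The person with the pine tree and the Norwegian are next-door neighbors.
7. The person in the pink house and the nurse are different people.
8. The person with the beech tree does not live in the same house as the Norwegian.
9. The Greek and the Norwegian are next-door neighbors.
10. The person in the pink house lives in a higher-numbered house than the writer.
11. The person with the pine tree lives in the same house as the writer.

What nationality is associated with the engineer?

Greek

The person in the red house is in house 3 (clue 2).
By clue 3, the person with the hickory tree is in house 4.
The person with the cedar tree is narrowed to house 2 or 3; consider each.
Placing it in house 3 leads to a contradiction, so it's in house 2.
Clue 1: the Japanese is in house 3.
Clue 4: the engineer is in house 1.
By clue 5, the person in the gray house is in house 2.
House 1's color must be black (nothing else left).
So house 4 gets pink for color.
The Greek is in house 1 (clue 9).
Clue 9: the Norwegian is in house 2.
The person with the pine tree is in house 3 (clue 11).
From clue 11, the writer must be in house 3.
That leaves beech as the tree for house 1.
The only nationality still possible for house 4 is Canadian.
House 4 profession: only lawyer fits.
House 2 profession: only nurse fits.
So: house 1 = beech/black/Greek/engineer, house 2 = cedar/gray/Norwegian/nurse, house 3 = pine/red/Japanese/writer, house 4 = hickory/pink/Canadian/lawyer.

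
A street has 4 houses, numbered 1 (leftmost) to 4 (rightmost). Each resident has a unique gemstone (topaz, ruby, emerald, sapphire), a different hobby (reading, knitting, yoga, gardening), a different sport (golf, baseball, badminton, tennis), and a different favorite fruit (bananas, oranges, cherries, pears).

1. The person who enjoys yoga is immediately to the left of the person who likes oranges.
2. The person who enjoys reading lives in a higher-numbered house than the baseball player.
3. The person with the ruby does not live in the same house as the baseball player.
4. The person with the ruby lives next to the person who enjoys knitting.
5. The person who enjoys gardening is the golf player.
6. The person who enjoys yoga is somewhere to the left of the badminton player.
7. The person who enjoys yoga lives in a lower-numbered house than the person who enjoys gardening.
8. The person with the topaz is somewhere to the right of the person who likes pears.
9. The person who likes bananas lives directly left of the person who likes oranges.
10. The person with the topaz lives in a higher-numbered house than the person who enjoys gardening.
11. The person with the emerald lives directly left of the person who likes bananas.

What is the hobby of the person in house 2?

yoga

Clue 1: the person who enjoys yoga is in house 2.
Clue 1: the person who likes oranges is in house 3.
By clue 7, the person who enjoys gardening is in house 3.
The person who likes bananas is in house 2 (clue 9).
The person with the topaz is in house 4 (clue 10).
Clue 11 places the person with the emerald in house 1.
So house 1 gets knitting for hobby.
House 4's hobby must be reading (nothing else left).
So house 1 gets pears for favorite fruit.
House 4's favorite fruit must be cherries (nothing else left).
Clue 4: the person with the ruby is in house 2.
By clue 5, the golf player is in house 3.
So house 3 gets sapphire for gemstone.
So house 4 gets badminton for sport.
From clue 3, the baseball player must be in house 1.
The only sport still possible for house 2 is tennis.
So: house 1 = emerald/knitting/baseball/pears, house 2 = ruby/yoga/tennis/bananas, house 3 = sapphire/gardening/golf/oranges, house 4 = topaz/reading/badminton/cherries.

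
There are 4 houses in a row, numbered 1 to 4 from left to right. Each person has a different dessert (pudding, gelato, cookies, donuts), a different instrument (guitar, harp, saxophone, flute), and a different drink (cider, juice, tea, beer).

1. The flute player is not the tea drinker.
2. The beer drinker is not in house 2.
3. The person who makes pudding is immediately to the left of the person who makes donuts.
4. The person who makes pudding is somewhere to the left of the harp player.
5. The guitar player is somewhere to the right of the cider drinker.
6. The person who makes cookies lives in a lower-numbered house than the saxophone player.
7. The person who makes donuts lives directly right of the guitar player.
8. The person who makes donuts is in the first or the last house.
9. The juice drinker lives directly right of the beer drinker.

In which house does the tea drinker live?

Clue 8 places the person who makes donuts in house 4.
That leaves flute as the instrument for house 1.
Clue 3: the person who makes pudding is in house 3.
From clue 4, the harp player must be in house 4.
Clue 7 places the guitar player in house 3.
That leaves saxophone as the instrument for house 2.
Clue 6: the person who makes cookies is in house 1.
That leaves gelato as the dessert for house 2.
The beer drinker is narrowed to house 1 or 3; consider each.
Placing it in house 1 leads to a contradiction, so it's in house 3.
By clue 9, the juice drinker is in house 4.
So house 1 gets cider for drink.
That leaves tea as the drink for house 2.
So: house 1 = cookies/flute/cider, house 2 = gelato/saxophone/tea, house 3 = pudding/guitar/beer, house 4 = donuts/harp/juice.

2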